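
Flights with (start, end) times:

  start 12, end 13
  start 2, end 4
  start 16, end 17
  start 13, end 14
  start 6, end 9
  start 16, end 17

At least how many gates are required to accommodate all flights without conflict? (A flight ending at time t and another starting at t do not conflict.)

2

The answer is the maximum number of intervals overlapping at any instant.
Events (time:±→running): 2:+→1 4:-→0 6:+→1 9:-→0 12:+→1 13:-→0 13:+→1 14:-→0 16:+→1 16:+→2 … peak 2.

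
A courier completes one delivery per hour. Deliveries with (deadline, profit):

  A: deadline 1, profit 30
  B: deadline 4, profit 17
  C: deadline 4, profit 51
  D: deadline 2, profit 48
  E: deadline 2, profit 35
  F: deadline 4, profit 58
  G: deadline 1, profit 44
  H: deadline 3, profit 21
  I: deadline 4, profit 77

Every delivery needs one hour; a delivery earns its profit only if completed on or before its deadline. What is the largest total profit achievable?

234

Sort by profit descending; place each in the latest free slot ≤ its deadline.
Profit order: I=77 F=58 C=51 D=48 G=44 E=35 A=30 H=21 B=17
Assign: I→slot 4, F→slot 3, C→slot 2, D→slot 1, G skipped, E skipped, A skipped, H skipped, B skipped.
Slots: [1:D] [2:C] [3:F] [4:I]
Profit = 48 + 51 + 58 + 77 = 234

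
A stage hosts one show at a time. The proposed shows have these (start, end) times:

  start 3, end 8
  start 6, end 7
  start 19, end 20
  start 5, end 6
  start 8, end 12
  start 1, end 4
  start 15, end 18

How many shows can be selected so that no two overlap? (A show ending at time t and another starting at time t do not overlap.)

6

Sorted by end: (1,4)  (5,6)  (6,7)  (3,8)  (8,12)  (15,18)  (19,20)
take (1,4); take (5,6); take (6,7); skip (3,8); take (8,12); take (15,18); take (19,20).
Selected 6 shows.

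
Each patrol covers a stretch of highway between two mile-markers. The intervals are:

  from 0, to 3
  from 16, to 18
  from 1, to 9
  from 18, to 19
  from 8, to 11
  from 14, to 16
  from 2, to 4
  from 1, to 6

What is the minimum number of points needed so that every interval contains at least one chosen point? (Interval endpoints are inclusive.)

4

Sort by right endpoint; whenever an interval is uncovered, place a point at its right end.
Sorted: [0,3] [2,4] [1,6] [1,9] [8,11] [14,16] [16,18] [18,19]
{[0,3],[2,4],[1,6],[1,9]} hit by 3; {[8,11]} hit by 11; {[14,16],[16,18]} hit by 16; {[18,19]} hit by 19.
Points: 3, 11, 16, 19 (4 total).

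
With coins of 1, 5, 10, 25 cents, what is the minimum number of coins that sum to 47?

Use the largest denomination that fits, subtract, and repeat.
47 − 1×25→22 − 2×10→2 − 2×1→0
Total coins = 1 + 2 + 2 = 5

5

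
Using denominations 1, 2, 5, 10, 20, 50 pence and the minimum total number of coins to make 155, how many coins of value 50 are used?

3

Use the largest denomination that fits, subtract, and repeat.
155 = 3×50 + 1×5
Count of 50: 3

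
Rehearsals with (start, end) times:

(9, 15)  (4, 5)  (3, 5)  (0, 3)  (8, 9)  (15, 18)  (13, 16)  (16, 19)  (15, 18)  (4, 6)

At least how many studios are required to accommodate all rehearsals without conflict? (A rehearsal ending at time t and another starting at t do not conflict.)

Events (time:±→running): 0:+→1 3:-→0 3:+→1 4:+→2 4:+→3 … peak 3.

3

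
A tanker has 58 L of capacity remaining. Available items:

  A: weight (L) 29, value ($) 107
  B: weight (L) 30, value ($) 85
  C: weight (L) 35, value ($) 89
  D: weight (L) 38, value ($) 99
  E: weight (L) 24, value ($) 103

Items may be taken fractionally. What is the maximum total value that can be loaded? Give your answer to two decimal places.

224.17

Sort by value per unit weight and fill in that order.
Ratios (sorted): E 4.29, A 3.69, B 2.83, D 2.61, C 2.54
take E (24 @ 103); take A (29 @ 107); take 5/30 of B → 14.17. Capacity used 58/58.
Total value = 224.17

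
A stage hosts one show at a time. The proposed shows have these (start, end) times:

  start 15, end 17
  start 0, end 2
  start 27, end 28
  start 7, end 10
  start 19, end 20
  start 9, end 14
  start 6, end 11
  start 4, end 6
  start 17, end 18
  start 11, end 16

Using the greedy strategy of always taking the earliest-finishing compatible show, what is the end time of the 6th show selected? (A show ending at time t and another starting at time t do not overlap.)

20

Greedy by earliest finish: after sorting by end time, pick each interval compatible with the last pick.
By end time: (0,2), (4,6), (7,10), (6,11), (9,14), (11,16), (15,17), (17,18), (19,20), (27,28).
Pick (0,2); next start ≥ 2 → (4,6); next start ≥ 6 → (7,10); next start ≥ 10 → (11,16); next start ≥ 16 → (17,18); next start ≥ 18 → (19,20); next start ≥ 20 → (27,28).
Selected: (0,2) (4,6) (7,10) (11,16) (17,18) (19,20) (27,28)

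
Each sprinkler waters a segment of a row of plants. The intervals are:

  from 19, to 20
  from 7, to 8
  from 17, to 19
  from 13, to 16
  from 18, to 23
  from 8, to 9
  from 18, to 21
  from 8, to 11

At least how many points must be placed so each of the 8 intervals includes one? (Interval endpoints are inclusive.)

Sort by right endpoint; whenever an interval is uncovered, place a point at its right end.
By right end: [7,8]  [8,9]  [8,11]  [13,16]  [17,19]  [19,20]  [18,21]  [18,23]
[7,8] uncovered → point at 8; [13,16] uncovered → point at 16; [17,19] uncovered → point at 19.
Points: 8, 16, 19 (3 total).

3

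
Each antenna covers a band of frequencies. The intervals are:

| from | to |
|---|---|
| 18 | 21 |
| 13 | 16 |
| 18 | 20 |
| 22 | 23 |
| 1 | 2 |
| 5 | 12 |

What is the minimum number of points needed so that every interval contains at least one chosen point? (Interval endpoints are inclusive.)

5

By right end: [1,2]  [5,12]  [13,16]  [18,20]  [18,21]  [22,23]
[1,2] uncovered → point at 2; [5,12] uncovered → point at 12; [13,16] uncovered → point at 16; [18,20] uncovered → point at 20; [22,23] uncovered → point at 23.
Points: 2, 12, 16, 20, 23 (5 total).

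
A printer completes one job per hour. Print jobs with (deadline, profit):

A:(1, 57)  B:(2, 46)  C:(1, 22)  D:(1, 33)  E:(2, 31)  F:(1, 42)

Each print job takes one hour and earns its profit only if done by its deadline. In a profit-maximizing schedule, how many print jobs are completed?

2

By profit: A(d1,57), B(d2,46), F(d1,42), D(d1,33), E(d2,31), C(d1,22)
A→slot 1; B→slot 2; F skipped; D skipped; E skipped; C skipped.
2 of 6 scheduled.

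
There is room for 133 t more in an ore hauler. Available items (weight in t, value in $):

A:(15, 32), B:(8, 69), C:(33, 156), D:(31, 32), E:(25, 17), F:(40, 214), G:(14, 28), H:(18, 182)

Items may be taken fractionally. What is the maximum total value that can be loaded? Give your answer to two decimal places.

Greedy by value/weight ratio, highest first.
Order: H (182/18=10.11) > B (69/8=8.62) > F (214/40=5.35) > C (156/33=4.73) > A (32/15=2.13) > G (28/14=2.00) > D (32/31=1.03) > E (17/25=0.68)
Fill: take H (18 @ 182) → take B (8 @ 69) → take F (40 @ 214) → take C (33 @ 156) → take A (15 @ 32) → take G (14 @ 28) → take 5/31 of D → 5.16; 133/133 used.
Total value = 686.16

686.16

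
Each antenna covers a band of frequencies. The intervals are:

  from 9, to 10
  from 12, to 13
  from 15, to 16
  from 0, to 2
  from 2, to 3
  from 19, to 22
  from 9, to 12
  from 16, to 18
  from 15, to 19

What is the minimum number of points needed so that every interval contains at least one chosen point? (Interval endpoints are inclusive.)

5

Process intervals by earliest right end; each time one isn't hit yet, stab at its right endpoint.
Sorted: [0,2] [2,3] [9,10] [9,12] [12,13] [15,16] [16,18] [15,19] [19,22]
{[0,2],[2,3]} hit by 2; {[9,10],[9,12]} hit by 10; {[12,13]} hit by 13; {[15,16],[16,18],[15,19]} hit by 16; {[19,22]} hit by 22.
Points: 2, 10, 13, 16, 22 (5 total).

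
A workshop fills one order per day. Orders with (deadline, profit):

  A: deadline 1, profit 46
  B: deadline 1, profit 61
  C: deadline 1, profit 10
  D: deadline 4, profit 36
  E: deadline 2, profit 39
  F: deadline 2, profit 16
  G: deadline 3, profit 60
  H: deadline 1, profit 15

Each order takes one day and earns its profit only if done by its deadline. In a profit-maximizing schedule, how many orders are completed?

4

Sort by profit descending; place each in the latest free slot ≤ its deadline.
By profit: B(d1,61), G(d3,60), A(d1,46), E(d2,39), D(d4,36), F(d2,16), H(d1,15), C(d1,10)
B→slot 1; G→slot 3; A skipped; E→slot 2; D→slot 4; F skipped; H skipped; C skipped.
4 of 8 scheduled.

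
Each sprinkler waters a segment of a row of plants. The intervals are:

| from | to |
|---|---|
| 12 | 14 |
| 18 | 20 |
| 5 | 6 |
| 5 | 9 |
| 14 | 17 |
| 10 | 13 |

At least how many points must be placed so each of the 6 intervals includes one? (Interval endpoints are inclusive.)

4

Process intervals by earliest right end; each time one isn't hit yet, stab at its right endpoint.
Sorted: [5,6] [5,9] [10,13] [12,14] [14,17] [18,20]
{[5,6],[5,9]} hit by 6; {[10,13],[12,14]} hit by 13; {[14,17]} hit by 17; {[18,20]} hit by 20.
Points: 6, 13, 17, 20 (4 total).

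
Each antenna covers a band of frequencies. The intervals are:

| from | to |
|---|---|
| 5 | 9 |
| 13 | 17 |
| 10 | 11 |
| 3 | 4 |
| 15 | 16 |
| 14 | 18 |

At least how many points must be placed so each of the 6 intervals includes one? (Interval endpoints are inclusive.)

Process intervals by earliest right end; each time one isn't hit yet, stab at its right endpoint.
Sorted: [3,4] [5,9] [10,11] [15,16] [13,17] [14,18]
{[3,4]} hit by 4; {[5,9]} hit by 9; {[10,11]} hit by 11; {[15,16],[13,17],[14,18]} hit by 16.
Points: 4, 9, 11, 16 (4 total).

4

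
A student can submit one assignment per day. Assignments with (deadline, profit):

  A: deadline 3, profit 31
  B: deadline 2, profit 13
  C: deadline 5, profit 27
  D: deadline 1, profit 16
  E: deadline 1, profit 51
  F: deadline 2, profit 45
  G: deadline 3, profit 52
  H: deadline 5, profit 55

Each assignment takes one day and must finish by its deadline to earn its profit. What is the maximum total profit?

Take jobs in profit order; each goes to the latest open slot no later than its deadline.
By profit: H(d5,55), G(d3,52), E(d1,51), F(d2,45), A(d3,31), C(d5,27), D(d1,16), B(d2,13)
H→slot 5; G→slot 3; E→slot 1; F→slot 2; A skipped; C→slot 4; D skipped; B skipped.
Profit = 51 + 45 + 52 + 27 + 55 = 230

230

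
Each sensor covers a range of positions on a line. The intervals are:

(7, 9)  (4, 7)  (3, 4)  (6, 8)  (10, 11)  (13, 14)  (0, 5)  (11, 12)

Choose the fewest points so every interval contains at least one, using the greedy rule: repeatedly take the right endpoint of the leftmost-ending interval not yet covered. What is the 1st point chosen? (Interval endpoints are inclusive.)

4

Process intervals by earliest right end; each time one isn't hit yet, stab at its right endpoint.
Sorted: [3,4] [0,5] [4,7] [6,8] [7,9] [10,11] [11,12] [13,14]
{[3,4],[0,5],[4,7]} hit by 4; {[6,8],[7,9]} hit by 8; {[10,11],[11,12]} hit by 11; {[13,14]} hit by 14.
Points: 4, 8, 11, 14 (4 total).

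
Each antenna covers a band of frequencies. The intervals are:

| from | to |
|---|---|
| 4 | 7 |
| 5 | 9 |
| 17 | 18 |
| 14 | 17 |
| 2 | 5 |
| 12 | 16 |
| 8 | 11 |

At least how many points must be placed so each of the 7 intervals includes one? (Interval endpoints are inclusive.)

By right end: [2,5]  [4,7]  [5,9]  [8,11]  [12,16]  [14,17]  [17,18]
[2,5] uncovered → point at 5; [8,11] uncovered → point at 11; [12,16] uncovered → point at 16; [17,18] uncovered → point at 18.
Points: 5, 11, 16, 18 (4 total).

4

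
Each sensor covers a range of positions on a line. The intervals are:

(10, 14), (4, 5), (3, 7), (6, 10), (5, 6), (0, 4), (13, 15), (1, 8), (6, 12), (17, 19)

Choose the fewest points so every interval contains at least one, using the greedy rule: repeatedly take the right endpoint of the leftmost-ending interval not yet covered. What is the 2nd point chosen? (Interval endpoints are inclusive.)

6

Process intervals by earliest right end; each time one isn't hit yet, stab at its right endpoint.
By right end: [0,4]  [4,5]  [5,6]  [3,7]  [1,8]  [6,10]  [6,12]  [10,14]  [13,15]  [17,19]
[0,4] uncovered → point at 4; [5,6] uncovered → point at 6; [10,14] uncovered → point at 14; [17,19] uncovered → point at 19.
Points: 4, 6, 14, 19 (4 total).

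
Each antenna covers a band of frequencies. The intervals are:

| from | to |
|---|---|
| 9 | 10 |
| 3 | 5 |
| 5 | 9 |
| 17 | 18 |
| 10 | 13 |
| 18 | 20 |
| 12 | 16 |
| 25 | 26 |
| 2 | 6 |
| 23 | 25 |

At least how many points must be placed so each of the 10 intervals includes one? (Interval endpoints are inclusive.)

5

Sort by right endpoint; whenever an interval is uncovered, place a point at its right end.
Sorted: [3,5] [2,6] [5,9] [9,10] [10,13] [12,16] [17,18] [18,20] [23,25] [25,26]
{[3,5],[2,6],[5,9]} hit by 5; {[9,10],[10,13]} hit by 10; {[12,16]} hit by 16; {[17,18],[18,20]} hit by 18; {[23,25],[25,26]} hit by 25.
Points: 5, 10, 16, 18, 25 (5 total).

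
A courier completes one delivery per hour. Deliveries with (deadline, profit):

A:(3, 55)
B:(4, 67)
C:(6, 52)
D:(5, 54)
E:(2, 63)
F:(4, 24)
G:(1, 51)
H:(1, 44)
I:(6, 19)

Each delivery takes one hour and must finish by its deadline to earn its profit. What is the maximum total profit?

Take jobs in profit order; each goes to the latest open slot no later than its deadline.
By profit: B(d4,67), E(d2,63), A(d3,55), D(d5,54), C(d6,52), G(d1,51), H(d1,44), F(d4,24), I(d6,19)
B→slot 4; E→slot 2; A→slot 3; D→slot 5; C→slot 6; G→slot 1; H skipped; F skipped; I skipped.
Profit = 51 + 63 + 55 + 67 + 54 + 52 = 342

342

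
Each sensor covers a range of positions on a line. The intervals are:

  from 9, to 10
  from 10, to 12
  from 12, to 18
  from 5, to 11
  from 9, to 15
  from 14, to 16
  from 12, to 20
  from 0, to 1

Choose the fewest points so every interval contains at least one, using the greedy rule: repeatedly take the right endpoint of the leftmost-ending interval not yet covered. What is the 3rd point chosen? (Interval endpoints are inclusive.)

16

Process intervals by earliest right end; each time one isn't hit yet, stab at its right endpoint.
Sorted: [0,1] [9,10] [5,11] [10,12] [9,15] [14,16] [12,18] [12,20]
{[0,1]} hit by 1; {[9,10],[5,11],[10,12],[9,15]} hit by 10; {[14,16],[12,18],[12,20]} hit by 16.
Points: 1, 10, 16 (3 total).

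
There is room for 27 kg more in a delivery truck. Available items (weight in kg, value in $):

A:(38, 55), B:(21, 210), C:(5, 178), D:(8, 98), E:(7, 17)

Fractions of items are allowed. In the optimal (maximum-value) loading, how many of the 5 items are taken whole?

Sort by value per unit weight and fill in that order.
Order: C (178/5=35.60) > D (98/8=12.25) > B (210/21=10.00) > E (17/7=2.43) > A (55/38=1.45)
Fill: take C (5 @ 178) → take D (8 @ 98) → take 14/21 of B → 140.00; 27/27 used.
2 item(s) taken whole; one partial (take 14/21 of B).

2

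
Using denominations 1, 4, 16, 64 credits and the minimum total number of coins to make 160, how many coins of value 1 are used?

0

Greedy: take as many of the largest coin as possible, then repeat with the remainder.
160 = 2×64 + 2×16
Count of 1: 0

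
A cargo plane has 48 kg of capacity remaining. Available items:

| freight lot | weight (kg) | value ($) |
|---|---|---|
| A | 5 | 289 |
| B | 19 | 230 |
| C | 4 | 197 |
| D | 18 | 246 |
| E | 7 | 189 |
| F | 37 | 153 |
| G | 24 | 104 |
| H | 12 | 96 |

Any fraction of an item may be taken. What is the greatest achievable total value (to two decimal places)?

Ratios (sorted): A 57.80, C 49.25, E 27.00, D 13.67, B 12.11, H 8.00, G 4.33, F 4.14
take A (5 @ 289); take C (4 @ 197); take E (7 @ 189); take D (18 @ 246); take 14/19 of B → 169.47. Capacity used 48/48.
Total value = 1090.47

1090.47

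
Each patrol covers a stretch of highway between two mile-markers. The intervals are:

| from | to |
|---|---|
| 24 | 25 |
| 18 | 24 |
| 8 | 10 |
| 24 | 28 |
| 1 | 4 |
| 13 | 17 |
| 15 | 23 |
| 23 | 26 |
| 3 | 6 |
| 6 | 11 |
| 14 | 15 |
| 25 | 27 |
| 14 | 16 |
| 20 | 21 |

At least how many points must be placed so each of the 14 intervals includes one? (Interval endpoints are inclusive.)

Sorted: [1,4] [3,6] [8,10] [6,11] [14,15] [14,16] [13,17] [20,21] [15,23] [18,24] [24,25] [23,26] [25,27] [24,28]
{[1,4],[3,6]} hit by 4; {[8,10],[6,11]} hit by 10; {[14,15],[14,16],[13,17]} hit by 15; {[20,21],[15,23],[18,24]} hit by 21; {[24,25],[23,26],[25,27],[24,28]} hit by 25.
Points: 4, 10, 15, 21, 25 (5 total).

5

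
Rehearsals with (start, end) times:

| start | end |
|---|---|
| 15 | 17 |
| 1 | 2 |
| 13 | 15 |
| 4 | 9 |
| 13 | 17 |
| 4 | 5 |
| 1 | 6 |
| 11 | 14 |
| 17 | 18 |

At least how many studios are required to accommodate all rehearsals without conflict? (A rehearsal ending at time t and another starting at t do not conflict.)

starts: [1, 1, 4, 4, 11, 13, 13, 15, 17]
ends:   [2, 5, 6, 9, 14, 15, 17, 17, 18]
s1→1 s1→2 e2→1 s4→2 s4→3  — peak 3.

3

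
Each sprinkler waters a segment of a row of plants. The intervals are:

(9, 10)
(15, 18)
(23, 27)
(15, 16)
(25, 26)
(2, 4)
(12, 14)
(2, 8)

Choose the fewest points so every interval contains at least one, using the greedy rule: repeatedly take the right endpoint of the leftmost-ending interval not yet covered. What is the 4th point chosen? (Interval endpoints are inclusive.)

Sort by right endpoint; whenever an interval is uncovered, place a point at its right end.
By right end: [2,4]  [2,8]  [9,10]  [12,14]  [15,16]  [15,18]  [25,26]  [23,27]
[2,4] uncovered → point at 4; [9,10] uncovered → point at 10; [12,14] uncovered → point at 14; [15,16] uncovered → point at 16; [25,26] uncovered → point at 26.
Points: 4, 10, 14, 16, 26 (5 total).

16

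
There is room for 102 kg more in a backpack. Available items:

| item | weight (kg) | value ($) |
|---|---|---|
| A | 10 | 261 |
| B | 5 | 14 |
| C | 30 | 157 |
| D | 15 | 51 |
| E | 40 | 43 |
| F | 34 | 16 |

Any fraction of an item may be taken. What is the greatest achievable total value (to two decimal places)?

526.94

Order: A (261/10=26.10) > C (157/30=5.23) > D (51/15=3.40) > B (14/5=2.80) > E (43/40=1.07) > F (16/34=0.47)
Fill: take A (10 @ 261) → take C (30 @ 157) → take D (15 @ 51) → take B (5 @ 14) → take E (40 @ 43) → take 2/34 of F → 0.94; 102/102 used.
Total value = 526.94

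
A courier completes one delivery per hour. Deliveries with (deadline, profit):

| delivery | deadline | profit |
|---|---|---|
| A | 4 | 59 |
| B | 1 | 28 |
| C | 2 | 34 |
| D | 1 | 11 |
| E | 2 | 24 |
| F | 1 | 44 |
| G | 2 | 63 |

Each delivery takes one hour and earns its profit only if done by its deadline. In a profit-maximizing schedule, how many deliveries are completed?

Take jobs in profit order; each goes to the latest open slot no later than its deadline.
Profit order: G=63 A=59 F=44 C=34 B=28 E=24 D=11
Assign: G→slot 2, A→slot 4, F→slot 1, C skipped, B skipped, E skipped, D skipped.
Slots: [1:F] [2:G] [4:A]
3 of 7 scheduled.

3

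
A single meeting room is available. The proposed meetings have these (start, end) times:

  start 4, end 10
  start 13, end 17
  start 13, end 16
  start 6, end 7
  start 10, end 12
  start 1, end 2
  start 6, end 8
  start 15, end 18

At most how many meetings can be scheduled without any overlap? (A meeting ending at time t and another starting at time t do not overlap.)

Sort by end time and greedily take each interval whose start is ≥ the last chosen end.
Sorted by end: (1,2)  (6,7)  (6,8)  (4,10)  (10,12)  (13,16)  (13,17)  (15,18)
take (1,2); take (6,7); take (10,12); take (13,16); skip (13,17).
Selected 4 meetings.

4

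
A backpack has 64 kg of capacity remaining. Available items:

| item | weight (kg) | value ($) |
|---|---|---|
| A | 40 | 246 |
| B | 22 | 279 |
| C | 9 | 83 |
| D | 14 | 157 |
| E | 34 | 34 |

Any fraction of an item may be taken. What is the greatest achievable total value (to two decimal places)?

635.85

Sort by value per unit weight and fill in that order.
Ratios (sorted): B 12.68, D 11.21, C 9.22, A 6.15, E 1.00
take B (22 @ 279); take D (14 @ 157); take C (9 @ 83); take 19/40 of A → 116.85. Capacity used 64/64.
Total value = 635.85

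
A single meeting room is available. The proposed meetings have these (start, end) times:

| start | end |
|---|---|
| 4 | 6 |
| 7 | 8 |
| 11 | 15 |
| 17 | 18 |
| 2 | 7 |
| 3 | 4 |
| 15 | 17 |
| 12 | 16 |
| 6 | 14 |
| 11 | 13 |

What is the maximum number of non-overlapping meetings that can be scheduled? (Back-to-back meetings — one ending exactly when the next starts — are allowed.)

Order by finish time; keep every interval that doesn't clash with the previous kept one.
By end time: (3,4), (4,6), (2,7), (7,8), (11,13), (6,14), (11,15), (12,16), (15,17), (17,18).
Pick (3,4); next start ≥ 4 → (4,6); next start ≥ 6 → (7,8); next start ≥ 8 → (11,13); next start ≥ 13 → (15,17); next start ≥ 17 → (17,18).
Selected 6 meetings.

6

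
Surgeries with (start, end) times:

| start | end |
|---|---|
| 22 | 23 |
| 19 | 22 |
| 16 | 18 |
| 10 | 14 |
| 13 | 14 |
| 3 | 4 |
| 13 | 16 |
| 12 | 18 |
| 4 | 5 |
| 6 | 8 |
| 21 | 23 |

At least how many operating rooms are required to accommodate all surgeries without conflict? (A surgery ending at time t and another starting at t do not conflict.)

Events (time:±→running): 3:+→1 4:-→0 4:+→1 5:-→0 6:+→1 8:-→0 10:+→1 12:+→2 13:+→3 13:+→4 … peak 4.

4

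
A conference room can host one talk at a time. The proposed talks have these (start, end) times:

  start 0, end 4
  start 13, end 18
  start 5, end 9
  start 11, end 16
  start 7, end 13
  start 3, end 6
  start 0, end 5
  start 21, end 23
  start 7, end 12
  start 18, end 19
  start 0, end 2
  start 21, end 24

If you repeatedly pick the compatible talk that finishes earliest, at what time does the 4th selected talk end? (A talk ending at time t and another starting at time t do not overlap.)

Order by finish time; keep every interval that doesn't clash with the previous kept one.
By end time: (0,2), (0,4), (0,5), (3,6), (5,9), (7,12), (7,13), (11,16), (13,18), (18,19), (21,23), (21,24).
Pick (0,2); next start ≥ 2 → (3,6); next start ≥ 6 → (7,12); next start ≥ 12 → (13,18); next start ≥ 18 → (18,19); next start ≥ 19 → (21,23).
Selected: (0,2) (3,6) (7,12) (13,18) (18,19) (21,23)

18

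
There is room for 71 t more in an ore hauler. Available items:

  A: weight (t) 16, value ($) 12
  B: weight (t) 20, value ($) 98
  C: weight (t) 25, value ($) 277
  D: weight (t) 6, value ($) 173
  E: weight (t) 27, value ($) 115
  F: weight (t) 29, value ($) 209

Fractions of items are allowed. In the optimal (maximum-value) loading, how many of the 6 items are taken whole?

3

Order: D (173/6=28.83) > C (277/25=11.08) > F (209/29=7.21) > B (98/20=4.90) > E (115/27=4.26) > A (12/16=0.75)
Fill: take D (6 @ 173) → take C (25 @ 277) → take F (29 @ 209) → take 11/20 of B → 53.90; 71/71 used.
3 item(s) taken whole; one partial (take 11/20 of B).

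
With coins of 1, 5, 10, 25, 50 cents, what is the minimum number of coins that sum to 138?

Use the largest denomination that fits, subtract, and repeat.
138 = 2×50 + 1×25 + 1×10 + 3×1
Total coins = 2 + 1 + 1 + 3 = 7

7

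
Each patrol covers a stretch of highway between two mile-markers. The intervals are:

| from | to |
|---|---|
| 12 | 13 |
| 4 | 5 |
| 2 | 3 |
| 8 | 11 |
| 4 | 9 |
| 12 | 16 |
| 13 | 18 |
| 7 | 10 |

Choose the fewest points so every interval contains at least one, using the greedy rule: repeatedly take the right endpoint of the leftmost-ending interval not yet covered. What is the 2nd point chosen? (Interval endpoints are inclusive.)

5

Sorted: [2,3] [4,5] [4,9] [7,10] [8,11] [12,13] [12,16] [13,18]
{[2,3]} hit by 3; {[4,5],[4,9]} hit by 5; {[7,10],[8,11]} hit by 10; {[12,13],[12,16],[13,18]} hit by 13.
Points: 3, 5, 10, 13 (4 total).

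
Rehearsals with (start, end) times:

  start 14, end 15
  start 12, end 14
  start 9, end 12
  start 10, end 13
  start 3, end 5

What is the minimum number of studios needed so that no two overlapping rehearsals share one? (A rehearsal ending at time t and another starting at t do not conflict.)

starts: [3, 9, 10, 12, 14]
ends:   [5, 12, 13, 14, 15]
s3→1 e5→0 s9→1 s10→2  — peak 2.

2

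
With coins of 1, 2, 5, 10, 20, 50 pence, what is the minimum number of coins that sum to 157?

Greedy: take as many of the largest coin as possible, then repeat with the remainder.
157 − 3×50→7 − 1×5→2 − 1×2→0
Total coins = 3 + 1 + 1 = 5

5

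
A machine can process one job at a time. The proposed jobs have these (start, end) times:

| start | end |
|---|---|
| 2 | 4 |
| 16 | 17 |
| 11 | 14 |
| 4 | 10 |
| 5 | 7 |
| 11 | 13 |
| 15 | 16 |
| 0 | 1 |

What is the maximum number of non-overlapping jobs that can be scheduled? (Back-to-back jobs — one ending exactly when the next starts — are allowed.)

Order by finish time; keep every interval that doesn't clash with the previous kept one.
Sorted by end: (0,1)  (2,4)  (5,7)  (4,10)  (11,13)  (11,14)  (15,16)  (16,17)
take (0,1); take (2,4); take (5,7); skip (4,10); take (11,13); take (15,16); take (16,17).
Selected 6 jobs.

6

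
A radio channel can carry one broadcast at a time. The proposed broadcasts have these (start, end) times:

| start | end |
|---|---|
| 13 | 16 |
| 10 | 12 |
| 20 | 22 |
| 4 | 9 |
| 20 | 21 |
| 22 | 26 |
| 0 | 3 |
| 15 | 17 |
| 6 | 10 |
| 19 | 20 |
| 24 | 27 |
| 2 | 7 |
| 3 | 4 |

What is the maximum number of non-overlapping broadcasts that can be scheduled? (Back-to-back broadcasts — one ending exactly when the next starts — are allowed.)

Sorted by end: (0,3)  (3,4)  (2,7)  (4,9)  (6,10)  (10,12)  (13,16)  (15,17)  (19,20)  (20,21)  (20,22)  (22,26)  (24,27)
take (0,3); take (3,4); skip (2,7); take (4,9); take (10,12); take (13,16); take (19,20); take (20,21); skip (20,22); take (22,26); skip (24,27).
Selected 8 broadcasts.

8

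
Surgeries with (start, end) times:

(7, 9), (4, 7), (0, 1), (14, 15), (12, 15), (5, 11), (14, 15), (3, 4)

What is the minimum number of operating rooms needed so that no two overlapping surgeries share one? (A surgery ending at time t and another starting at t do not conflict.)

3

The answer is the maximum number of intervals overlapping at any instant.
starts: [0, 3, 4, 5, 7, 12, 14, 14]
ends:   [1, 4, 7, 9, 11, 15, 15, 15]
s0→1 e1→0 s3→1 e4→0 s4→1 s5→2 e7→1 s7→2 e9→1 e11→0 s12→1 s14→2 s14→3  — peak 3.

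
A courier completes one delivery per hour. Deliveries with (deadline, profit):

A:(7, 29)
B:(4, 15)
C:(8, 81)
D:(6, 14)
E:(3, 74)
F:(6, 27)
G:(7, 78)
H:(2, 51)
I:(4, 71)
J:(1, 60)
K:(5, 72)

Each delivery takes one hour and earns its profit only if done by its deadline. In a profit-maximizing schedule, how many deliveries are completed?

8

Take jobs in profit order; each goes to the latest open slot no later than its deadline.
Profit order: C=81 G=78 E=74 K=72 I=71 J=60 H=51 A=29 F=27 B=15 D=14
Assign: C→slot 8, G→slot 7, E→slot 3, K→slot 5, I→slot 4, J→slot 1, H→slot 2, A→slot 6, F skipped, B skipped, D skipped.
Slots: [1:J] [2:H] [3:E] [4:I] [5:K] [6:A] [7:G] [8:C]
8 of 11 scheduled.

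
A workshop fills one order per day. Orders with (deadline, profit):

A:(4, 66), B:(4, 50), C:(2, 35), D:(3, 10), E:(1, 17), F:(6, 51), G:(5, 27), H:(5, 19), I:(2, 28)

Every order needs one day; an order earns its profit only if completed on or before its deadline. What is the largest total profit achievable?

257

Take jobs in profit order; each goes to the latest open slot no later than its deadline.
Profit order: A=66 F=51 B=50 C=35 I=28 G=27 H=19 E=17 D=10
Assign: A→slot 4, F→slot 6, B→slot 3, C→slot 2, I→slot 1, G→slot 5, H skipped, E skipped, D skipped.
Slots: [1:I] [2:C] [3:B] [4:A] [5:G] [6:F]
Profit = 28 + 35 + 50 + 66 + 27 + 51 = 257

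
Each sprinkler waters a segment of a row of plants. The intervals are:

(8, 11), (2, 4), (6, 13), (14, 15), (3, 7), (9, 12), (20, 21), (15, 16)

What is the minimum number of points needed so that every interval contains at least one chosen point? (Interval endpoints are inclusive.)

4

By right end: [2,4]  [3,7]  [8,11]  [9,12]  [6,13]  [14,15]  [15,16]  [20,21]
[2,4] uncovered → point at 4; [8,11] uncovered → point at 11; [14,15] uncovered → point at 15; [20,21] uncovered → point at 21.
Points: 4, 11, 15, 21 (4 total).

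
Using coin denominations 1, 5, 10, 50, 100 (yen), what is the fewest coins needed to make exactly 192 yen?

Greedy: take as many of the largest coin as possible, then repeat with the remainder.
192 = 1×100 + 1×50 + 4×10 + 2×1
Total coins = 1 + 1 + 4 + 2 = 8

8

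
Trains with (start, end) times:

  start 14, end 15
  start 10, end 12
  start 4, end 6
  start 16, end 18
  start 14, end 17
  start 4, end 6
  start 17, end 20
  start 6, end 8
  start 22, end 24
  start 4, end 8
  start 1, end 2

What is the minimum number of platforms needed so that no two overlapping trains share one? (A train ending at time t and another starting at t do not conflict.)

3

Count concurrent intervals with a sweep; the peak is the room count.
Events (time:±→running): 1:+→1 2:-→0 4:+→1 4:+→2 4:+→3 … peak 3.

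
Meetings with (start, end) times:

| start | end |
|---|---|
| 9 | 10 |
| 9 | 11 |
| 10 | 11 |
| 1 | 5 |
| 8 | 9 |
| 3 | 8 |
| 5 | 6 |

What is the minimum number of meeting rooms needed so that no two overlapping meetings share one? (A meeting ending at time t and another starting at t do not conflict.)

The answer is the maximum number of intervals overlapping at any instant.
starts: [1, 3, 5, 8, 9, 9, 10]
ends:   [5, 6, 8, 9, 10, 11, 11]
s1→1 s3→2  — peak 2.

2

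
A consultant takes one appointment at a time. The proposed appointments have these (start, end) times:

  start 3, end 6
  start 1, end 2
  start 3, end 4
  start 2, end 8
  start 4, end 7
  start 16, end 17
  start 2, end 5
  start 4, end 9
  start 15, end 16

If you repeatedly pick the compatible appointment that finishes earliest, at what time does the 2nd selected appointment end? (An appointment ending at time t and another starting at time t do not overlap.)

4

By end time: (1,2), (3,4), (2,5), (3,6), (4,7), (2,8), (4,9), (15,16), (16,17).
Pick (1,2); next start ≥ 2 → (3,4); next start ≥ 4 → (4,7); next start ≥ 7 → (15,16); next start ≥ 16 → (16,17).
Selected: (1,2) (3,4) (4,7) (15,16) (16,17)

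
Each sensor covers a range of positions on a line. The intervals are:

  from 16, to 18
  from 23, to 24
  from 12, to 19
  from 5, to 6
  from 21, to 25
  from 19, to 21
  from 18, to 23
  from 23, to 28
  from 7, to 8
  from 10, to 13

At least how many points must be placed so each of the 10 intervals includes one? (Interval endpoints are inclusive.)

Sort by right endpoint; whenever an interval is uncovered, place a point at its right end.
Sorted: [5,6] [7,8] [10,13] [16,18] [12,19] [19,21] [18,23] [23,24] [21,25] [23,28]
{[5,6]} hit by 6; {[7,8]} hit by 8; {[10,13]} hit by 13; {[16,18],[12,19]} hit by 18; {[19,21],[18,23]} hit by 21; {[23,24],[21,25],[23,28]} hit by 24.
Points: 6, 8, 13, 18, 21, 24 (6 total).

6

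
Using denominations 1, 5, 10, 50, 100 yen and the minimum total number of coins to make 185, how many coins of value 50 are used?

Greedy: take as many of the largest coin as possible, then repeat with the remainder.
185 − 1×100→85 − 1×50→35 − 3×10→5 − 1×5→0
Count of 50: 1

1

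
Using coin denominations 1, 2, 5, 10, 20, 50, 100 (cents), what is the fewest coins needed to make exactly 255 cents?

4

255 − 2×100→55 − 1×50→5 − 1×5→0
Total coins = 2 + 1 + 1 = 4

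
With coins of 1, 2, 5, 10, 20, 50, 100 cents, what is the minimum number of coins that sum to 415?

6

415 − 4×100→15 − 1×10→5 − 1×5→0
Total coins = 4 + 1 + 1 = 6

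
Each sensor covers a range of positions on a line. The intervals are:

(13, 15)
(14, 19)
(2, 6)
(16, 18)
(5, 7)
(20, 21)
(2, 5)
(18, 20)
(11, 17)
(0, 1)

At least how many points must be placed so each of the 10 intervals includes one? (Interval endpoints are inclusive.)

Process intervals by earliest right end; each time one isn't hit yet, stab at its right endpoint.
By right end: [0,1]  [2,5]  [2,6]  [5,7]  [13,15]  [11,17]  [16,18]  [14,19]  [18,20]  [20,21]
[0,1] uncovered → point at 1; [2,5] uncovered → point at 5; [13,15] uncovered → point at 15; [16,18] uncovered → point at 18; [20,21] uncovered → point at 21.
Points: 1, 5, 15, 18, 21 (5 total).

5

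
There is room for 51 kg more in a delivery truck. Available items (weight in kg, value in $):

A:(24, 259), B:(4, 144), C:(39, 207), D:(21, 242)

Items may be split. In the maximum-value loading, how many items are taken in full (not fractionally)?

Sort by value per unit weight and fill in that order.
Ratios (sorted): B 36.00, D 11.52, A 10.79, C 5.31
take B (4 @ 144); take D (21 @ 242); take A (24 @ 259); take 2/39 of C → 10.62. Capacity used 51/51.
3 item(s) taken whole; one partial (take 2/39 of C).

3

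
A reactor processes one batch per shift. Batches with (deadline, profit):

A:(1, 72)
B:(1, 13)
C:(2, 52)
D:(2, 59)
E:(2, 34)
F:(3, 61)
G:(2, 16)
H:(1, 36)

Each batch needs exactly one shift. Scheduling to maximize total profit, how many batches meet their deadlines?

3

By profit: A(d1,72), F(d3,61), D(d2,59), C(d2,52), H(d1,36), E(d2,34), G(d2,16), B(d1,13)
A→slot 1; F→slot 3; D→slot 2; C skipped; H skipped; E skipped; G skipped; B skipped.
3 of 8 scheduled.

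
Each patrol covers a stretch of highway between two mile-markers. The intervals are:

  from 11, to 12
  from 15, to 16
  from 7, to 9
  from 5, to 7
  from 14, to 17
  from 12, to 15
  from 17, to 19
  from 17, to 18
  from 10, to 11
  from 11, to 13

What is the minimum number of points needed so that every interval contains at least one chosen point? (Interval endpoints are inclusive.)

4

Process intervals by earliest right end; each time one isn't hit yet, stab at its right endpoint.
By right end: [5,7]  [7,9]  [10,11]  [11,12]  [11,13]  [12,15]  [15,16]  [14,17]  [17,18]  [17,19]
[5,7] uncovered → point at 7; [10,11] uncovered → point at 11; [12,15] uncovered → point at 15; [17,18] uncovered → point at 18.
Points: 7, 11, 15, 18 (4 total).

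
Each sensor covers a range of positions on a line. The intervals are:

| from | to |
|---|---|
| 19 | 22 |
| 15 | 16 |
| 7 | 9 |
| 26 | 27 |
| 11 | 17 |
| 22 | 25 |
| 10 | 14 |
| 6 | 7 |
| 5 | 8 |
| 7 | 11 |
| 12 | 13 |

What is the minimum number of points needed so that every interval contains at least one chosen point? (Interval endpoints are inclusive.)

5

By right end: [6,7]  [5,8]  [7,9]  [7,11]  [12,13]  [10,14]  [15,16]  [11,17]  [19,22]  [22,25]  [26,27]
[6,7] uncovered → point at 7; [12,13] uncovered → point at 13; [15,16] uncovered → point at 16; [19,22] uncovered → point at 22; [26,27] uncovered → point at 27.
Points: 7, 13, 16, 22, 27 (5 total).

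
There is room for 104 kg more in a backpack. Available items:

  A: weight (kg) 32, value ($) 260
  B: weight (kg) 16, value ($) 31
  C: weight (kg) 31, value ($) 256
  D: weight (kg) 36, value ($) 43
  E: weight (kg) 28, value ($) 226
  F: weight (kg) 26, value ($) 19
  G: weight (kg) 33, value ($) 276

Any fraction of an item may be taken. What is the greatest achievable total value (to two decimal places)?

Sort by value per unit weight and fill in that order.
Order: G (276/33=8.36) > C (256/31=8.26) > A (260/32=8.12) > E (226/28=8.07) > B (31/16=1.94) > D (43/36=1.19) > F (19/26=0.73)
Fill: take G (33 @ 276) → take C (31 @ 256) → take A (32 @ 260) → take 8/28 of E → 64.57; 104/104 used.
Total value = 856.57

856.57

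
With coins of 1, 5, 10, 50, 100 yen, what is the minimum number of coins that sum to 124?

Greedy: take as many of the largest coin as possible, then repeat with the remainder.
124 = 1×100 + 2×10 + 4×1
Total coins = 1 + 2 + 4 = 7

7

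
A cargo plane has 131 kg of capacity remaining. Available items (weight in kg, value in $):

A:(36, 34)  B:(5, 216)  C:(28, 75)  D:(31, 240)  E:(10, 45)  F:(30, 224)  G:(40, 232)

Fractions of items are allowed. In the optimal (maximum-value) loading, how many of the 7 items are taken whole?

5

Order: B (216/5=43.20) > D (240/31=7.74) > F (224/30=7.47) > G (232/40=5.80) > E (45/10=4.50) > C (75/28=2.68) > A (34/36=0.94)
Fill: take B (5 @ 216) → take D (31 @ 240) → take F (30 @ 224) → take G (40 @ 232) → take E (10 @ 45) → take 15/28 of C → 40.18; 131/131 used.
5 item(s) taken whole; one partial (take 15/28 of C).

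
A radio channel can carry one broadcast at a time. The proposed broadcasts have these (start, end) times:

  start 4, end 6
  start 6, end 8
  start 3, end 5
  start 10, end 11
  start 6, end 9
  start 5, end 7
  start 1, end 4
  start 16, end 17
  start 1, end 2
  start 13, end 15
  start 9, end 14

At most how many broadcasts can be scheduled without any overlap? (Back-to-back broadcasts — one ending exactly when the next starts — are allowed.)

6

By end time: (1,2), (1,4), (3,5), (4,6), (5,7), (6,8), (6,9), (10,11), (9,14), (13,15), (16,17).
Pick (1,2); next start ≥ 2 → (3,5); next start ≥ 5 → (5,7); next start ≥ 7 → (10,11); next start ≥ 11 → (13,15); next start ≥ 15 → (16,17).
Selected 6 broadcasts.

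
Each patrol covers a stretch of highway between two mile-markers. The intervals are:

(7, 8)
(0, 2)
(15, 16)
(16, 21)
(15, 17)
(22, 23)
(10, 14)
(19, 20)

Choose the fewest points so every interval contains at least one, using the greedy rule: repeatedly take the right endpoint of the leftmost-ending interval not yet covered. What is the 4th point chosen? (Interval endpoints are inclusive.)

16

Process intervals by earliest right end; each time one isn't hit yet, stab at its right endpoint.
Sorted: [0,2] [7,8] [10,14] [15,16] [15,17] [19,20] [16,21] [22,23]
{[0,2]} hit by 2; {[7,8]} hit by 8; {[10,14]} hit by 14; {[15,16],[15,17]} hit by 16; {[19,20],[16,21]} hit by 20; {[22,23]} hit by 23.
Points: 2, 8, 14, 16, 20, 23 (6 total).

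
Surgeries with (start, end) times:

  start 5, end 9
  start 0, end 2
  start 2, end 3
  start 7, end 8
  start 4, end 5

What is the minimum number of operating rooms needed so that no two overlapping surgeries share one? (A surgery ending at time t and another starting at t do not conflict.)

The answer is the maximum number of intervals overlapping at any instant.
Events (time:±→running): 0:+→1 2:-→0 2:+→1 3:-→0 4:+→1 5:-→0 5:+→1 7:+→2 … peak 2.

2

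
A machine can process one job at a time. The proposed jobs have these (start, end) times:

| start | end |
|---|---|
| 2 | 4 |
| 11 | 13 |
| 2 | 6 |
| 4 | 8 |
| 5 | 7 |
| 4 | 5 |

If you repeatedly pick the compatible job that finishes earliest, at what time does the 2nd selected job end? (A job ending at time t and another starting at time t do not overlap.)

Greedy by earliest finish: after sorting by end time, pick each interval compatible with the last pick.
By end time: (2,4), (4,5), (2,6), (5,7), (4,8), (11,13).
Pick (2,4); next start ≥ 4 → (4,5); next start ≥ 5 → (5,7); next start ≥ 7 → (11,13).
Selected: (2,4) (4,5) (5,7) (11,13)

5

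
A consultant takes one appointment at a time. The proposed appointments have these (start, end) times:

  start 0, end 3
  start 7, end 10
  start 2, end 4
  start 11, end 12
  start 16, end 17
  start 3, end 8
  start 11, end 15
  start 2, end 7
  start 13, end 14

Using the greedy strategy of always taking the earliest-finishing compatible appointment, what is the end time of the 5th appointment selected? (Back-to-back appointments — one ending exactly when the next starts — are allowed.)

17

Greedy by earliest finish: after sorting by end time, pick each interval compatible with the last pick.
By end time: (0,3), (2,4), (2,7), (3,8), (7,10), (11,12), (13,14), (11,15), (16,17).
Pick (0,3); next start ≥ 3 → (3,8); next start ≥ 8 → (11,12); next start ≥ 12 → (13,14); next start ≥ 14 → (16,17).
Selected: (0,3) (3,8) (11,12) (13,14) (16,17)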